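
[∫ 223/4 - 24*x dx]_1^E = -4*(7 - 3*E)^2/3 - E/4 + 259/12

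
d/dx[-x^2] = -2*x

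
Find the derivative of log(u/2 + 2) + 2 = 1/(u + 4)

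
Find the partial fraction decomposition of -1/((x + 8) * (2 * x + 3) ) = -2/(13*(2*x + 3)) + 1/(13*(x + 8))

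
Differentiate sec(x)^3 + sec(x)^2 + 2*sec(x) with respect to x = (2 + 2/cos(x) + 3/cos(x)^2)*sin(x)/cos(x)^2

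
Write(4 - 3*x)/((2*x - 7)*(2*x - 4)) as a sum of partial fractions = -13/(6*(2*x - 7)) + 1/(3*(x - 2))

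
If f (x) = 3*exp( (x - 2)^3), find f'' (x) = 27*x^4*exp(x^3 - 6*x^2 + 12*x - 8) - 216*x^3*exp(x^3 - 6*x^2 + 12*x - 8) + 648*x^2*exp(x^3 - 6*x^2 + 12*x - 8) - 846*x*exp(x^3 - 6*x^2 + 12*x - 8) + 396*exp(x^3 - 6*x^2 + 12*x - 8)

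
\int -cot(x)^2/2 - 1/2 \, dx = cot(x)/2 + C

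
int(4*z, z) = 2*z^2 + C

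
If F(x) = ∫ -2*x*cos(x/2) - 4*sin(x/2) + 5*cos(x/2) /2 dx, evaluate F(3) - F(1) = -7*sin(3/2) - sin(1/2)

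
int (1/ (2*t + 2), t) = log(t + 1)/2 + C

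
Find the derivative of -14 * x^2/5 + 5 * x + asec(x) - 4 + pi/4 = (-28*x^3*sqrt(1 - 1/x^2) + 25*x^2*sqrt(1 - 1/x^2) + 5)/(5*x^2*sqrt(1 - 1/x^2))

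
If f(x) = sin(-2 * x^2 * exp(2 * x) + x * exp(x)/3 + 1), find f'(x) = (-4*x^2*exp(x) - 4*x*exp(x) + x/3 + 1/3)*exp(x)*cos(-2*x^2*exp(2*x) + x*exp(x)/3 + 1)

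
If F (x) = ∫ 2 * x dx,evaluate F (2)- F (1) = 3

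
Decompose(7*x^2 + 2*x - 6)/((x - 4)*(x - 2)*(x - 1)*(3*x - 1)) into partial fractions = 123/(110*(3*x - 1)) + 1/(2*(x - 1)) - 13/(5*(x - 2)) + 19/(11*(x - 4))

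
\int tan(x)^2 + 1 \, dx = tan(x) + C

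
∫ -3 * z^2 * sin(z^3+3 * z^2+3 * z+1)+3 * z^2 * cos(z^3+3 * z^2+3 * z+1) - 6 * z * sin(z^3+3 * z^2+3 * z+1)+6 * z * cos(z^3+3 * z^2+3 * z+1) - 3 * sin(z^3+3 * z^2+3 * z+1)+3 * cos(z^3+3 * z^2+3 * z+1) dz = sin((z + 1)^3) + cos((z + 1)^3) + C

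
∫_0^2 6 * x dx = 12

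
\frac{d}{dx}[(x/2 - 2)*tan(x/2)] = x/(4*cos(x/2)^2) + tan(x/2)/2 - 1/cos(x/2)^2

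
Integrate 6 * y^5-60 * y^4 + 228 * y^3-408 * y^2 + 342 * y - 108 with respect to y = y^6 - 12*y^5 + 57*y^4 - 136*y^3 + 171*y^2 - 108*y + C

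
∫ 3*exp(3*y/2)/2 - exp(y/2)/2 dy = (exp(y) - 1)*exp(y/2) + C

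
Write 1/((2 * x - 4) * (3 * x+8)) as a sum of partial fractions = -3/(28*(3*x + 8)) + 1/(28*(x - 2))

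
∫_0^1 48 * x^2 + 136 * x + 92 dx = 176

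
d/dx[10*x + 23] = 10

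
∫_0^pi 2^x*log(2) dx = -1 + 2^pi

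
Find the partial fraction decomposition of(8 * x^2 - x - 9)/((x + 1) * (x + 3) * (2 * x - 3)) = 2/(3*(2*x - 3)) + 11/(3*(x + 3))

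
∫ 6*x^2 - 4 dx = 2*x^3 - 4*x + C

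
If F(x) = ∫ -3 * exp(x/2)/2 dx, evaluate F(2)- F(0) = 3 - 3*E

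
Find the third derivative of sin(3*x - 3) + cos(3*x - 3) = -27*sqrt(2)*cos(3*x - 3 + pi/4)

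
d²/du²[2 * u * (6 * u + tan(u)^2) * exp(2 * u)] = 4*(12*u^2 + 3*u*(-1 + cos(u)^(-2))^2 + 4*u*sin(u)/cos(u)^3 + 19*u + 6*u/cos(u)^2 + 2*sin(u)/cos(u)^3 + 4 + 2/cos(u)^2)*exp(2*u)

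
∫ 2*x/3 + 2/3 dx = x^2/3 + 2*x/3 + C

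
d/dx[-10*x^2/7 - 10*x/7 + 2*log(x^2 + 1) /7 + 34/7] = (-20*x^3 - 10*x^2 - 16*x - 10)/(7*x^2 + 7)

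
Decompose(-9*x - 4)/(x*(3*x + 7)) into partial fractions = -51/(7*(3*x + 7)) - 4/(7*x)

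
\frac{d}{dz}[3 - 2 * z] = -2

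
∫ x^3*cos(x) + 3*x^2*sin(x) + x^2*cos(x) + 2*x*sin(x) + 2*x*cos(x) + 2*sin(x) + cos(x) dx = (x^3 + x^2 + 2*x + 1)*sin(x) + C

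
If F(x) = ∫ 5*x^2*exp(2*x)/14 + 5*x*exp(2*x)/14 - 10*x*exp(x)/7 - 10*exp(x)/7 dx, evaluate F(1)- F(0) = -10*E/7 + 5*exp(2)/28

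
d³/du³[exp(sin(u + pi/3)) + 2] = -3*exp(sin(u + pi/3))*sin(u + pi/3)*cos(u + pi/3) + exp(sin(u + pi/3))*cos(u + pi/3)^3 - exp(sin(u + pi/3))*cos(u + pi/3)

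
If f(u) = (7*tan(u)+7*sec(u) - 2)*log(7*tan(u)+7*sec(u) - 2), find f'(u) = 7*(log(7*tan(u) - 2 + 7/cos(u))*sin(u) + log(7*tan(u) - 2 + 7/cos(u)) + sin(u) + 1)/cos(u)^2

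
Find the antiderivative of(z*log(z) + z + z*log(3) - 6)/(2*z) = (z - 6)*log(3*z)/2 + C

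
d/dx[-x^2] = -2*x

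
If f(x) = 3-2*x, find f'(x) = -2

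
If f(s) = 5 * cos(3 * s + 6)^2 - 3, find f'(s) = -15*sin(6*s + 12)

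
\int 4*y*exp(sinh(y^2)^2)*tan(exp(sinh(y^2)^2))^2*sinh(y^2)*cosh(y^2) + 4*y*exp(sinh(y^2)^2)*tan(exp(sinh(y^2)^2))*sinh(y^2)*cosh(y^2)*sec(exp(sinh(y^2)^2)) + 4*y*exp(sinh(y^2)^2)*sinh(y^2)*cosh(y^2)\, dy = tan(exp(sinh(y^2)^2)) + sec(exp(sinh(y^2)^2)) + C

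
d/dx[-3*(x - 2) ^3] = -9*x^2 + 36*x - 36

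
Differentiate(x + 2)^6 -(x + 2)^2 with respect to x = 6*x^5 + 60*x^4 + 240*x^3 + 480*x^2 + 478*x + 188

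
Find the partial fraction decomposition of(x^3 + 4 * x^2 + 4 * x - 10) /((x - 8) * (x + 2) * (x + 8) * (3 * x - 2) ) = 71/(2288*(3*x - 2)) + 149/(1248*(x + 8)) - 1/(48*(x + 2)) + 79/(352*(x - 8))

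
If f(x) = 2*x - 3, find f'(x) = 2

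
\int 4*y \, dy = 2*y^2 + C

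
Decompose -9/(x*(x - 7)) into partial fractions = -9/(7*(x - 7)) + 9/(7*x)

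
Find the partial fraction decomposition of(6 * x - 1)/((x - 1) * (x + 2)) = 13/(3*(x + 2)) + 5/(3*(x - 1))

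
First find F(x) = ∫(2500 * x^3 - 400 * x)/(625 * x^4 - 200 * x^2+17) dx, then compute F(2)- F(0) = -log(17) + log(9217)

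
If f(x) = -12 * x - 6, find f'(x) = -12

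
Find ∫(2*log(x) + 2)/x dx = (log(x) + 1)^2 + C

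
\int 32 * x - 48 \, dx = 16*x^2 - 48*x + C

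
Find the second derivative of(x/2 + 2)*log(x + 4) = 1/(2*x + 8)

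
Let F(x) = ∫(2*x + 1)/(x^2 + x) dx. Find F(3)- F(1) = -log(4) + log(24)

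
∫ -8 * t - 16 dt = -4*t^2 - 16*t + C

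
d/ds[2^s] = 2^s*log(2)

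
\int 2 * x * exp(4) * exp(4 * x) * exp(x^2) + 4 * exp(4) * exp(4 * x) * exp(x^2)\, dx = exp((x + 2)^2) + C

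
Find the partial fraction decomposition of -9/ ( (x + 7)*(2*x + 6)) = 9/(8*(x + 7)) - 9/(8*(x + 3))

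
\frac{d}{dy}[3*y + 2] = 3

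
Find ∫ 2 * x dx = x^2 + C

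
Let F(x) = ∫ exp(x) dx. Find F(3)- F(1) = -E + exp(3)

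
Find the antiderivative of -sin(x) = cos(x) + C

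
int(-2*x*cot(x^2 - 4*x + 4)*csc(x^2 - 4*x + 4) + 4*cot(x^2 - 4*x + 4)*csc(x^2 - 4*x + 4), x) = csc((x - 2)^2) + C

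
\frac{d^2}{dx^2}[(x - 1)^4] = 12*x^2 - 24*x + 12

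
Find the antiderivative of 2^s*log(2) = 2^s + C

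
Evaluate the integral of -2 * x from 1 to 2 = -3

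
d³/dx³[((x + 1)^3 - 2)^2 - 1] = 120*x^3 + 360*x^2 + 360*x + 96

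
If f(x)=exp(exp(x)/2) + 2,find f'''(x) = exp(x + exp(x)/2)/2 + 3*exp(2*x + exp(x)/2)/4 + exp(3*x + exp(x)/2)/8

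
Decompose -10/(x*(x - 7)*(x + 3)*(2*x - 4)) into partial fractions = 1/(30*(x + 3)) + 1/(10*(x - 2)) - 1/(70*(x - 7)) - 5/(42*x)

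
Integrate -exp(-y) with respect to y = exp(-y) + C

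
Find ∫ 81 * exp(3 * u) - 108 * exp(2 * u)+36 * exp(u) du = (3*exp(u) - 2)^3 + C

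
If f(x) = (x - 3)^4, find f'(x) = 4*x^3 - 36*x^2 + 108*x - 108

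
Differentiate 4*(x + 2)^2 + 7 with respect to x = 8*x + 16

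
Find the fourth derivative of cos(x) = cos(x)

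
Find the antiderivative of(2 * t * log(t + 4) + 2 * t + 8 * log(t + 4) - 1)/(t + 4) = (2*t - 1)*log(t + 4) + C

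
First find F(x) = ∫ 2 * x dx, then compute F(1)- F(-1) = 0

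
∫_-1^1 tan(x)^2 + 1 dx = 2*tan(1)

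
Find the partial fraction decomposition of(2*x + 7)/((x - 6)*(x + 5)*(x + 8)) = -3/(14*(x + 8)) + 1/(11*(x + 5)) + 19/(154*(x - 6))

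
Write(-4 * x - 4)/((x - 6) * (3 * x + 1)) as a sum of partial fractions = 8/(19*(3*x + 1)) - 28/(19*(x - 6))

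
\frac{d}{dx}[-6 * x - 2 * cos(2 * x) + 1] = 4*sin(2*x) - 6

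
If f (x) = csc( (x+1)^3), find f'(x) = -6*(x + 1)^2*cos(x^3 + 3*x^2 + 3*x + 1)/(1 - cos(2*x^3 + 6*x^2 + 6*x + 2))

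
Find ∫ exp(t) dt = exp(t) + C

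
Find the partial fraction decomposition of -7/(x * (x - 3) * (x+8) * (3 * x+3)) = 1/(264*(x + 8)) - 1/(12*(x + 1)) - 7/(396*(x - 3)) + 7/(72*x)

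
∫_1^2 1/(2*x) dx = -log(3)/2 + log(6)/2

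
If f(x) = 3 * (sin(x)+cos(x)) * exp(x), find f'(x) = 6*exp(x)*cos(x)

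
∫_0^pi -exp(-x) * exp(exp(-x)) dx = -E + exp(exp(-pi))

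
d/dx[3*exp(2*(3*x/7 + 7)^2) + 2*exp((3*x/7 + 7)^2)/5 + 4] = 36*x*exp(9*x^2/49 + 6*x + 49)/245 + 108*x*exp(18*x^2/49 + 12*x + 98)/49 + 12*exp(9*x^2/49 + 6*x + 49)/5 + 36*exp(18*x^2/49 + 12*x + 98)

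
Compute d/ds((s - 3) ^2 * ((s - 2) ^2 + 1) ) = 4*s^3 - 30*s^2 + 76*s - 66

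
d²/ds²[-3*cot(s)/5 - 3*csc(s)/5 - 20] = 3*(1 - 2*cos(s)/sin(s)^2 - 2/sin(s)^2)/(5*sin(s))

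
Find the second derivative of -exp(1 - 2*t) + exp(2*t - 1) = (4*exp(4*t - 2) - 4)*exp(1 - 2*t)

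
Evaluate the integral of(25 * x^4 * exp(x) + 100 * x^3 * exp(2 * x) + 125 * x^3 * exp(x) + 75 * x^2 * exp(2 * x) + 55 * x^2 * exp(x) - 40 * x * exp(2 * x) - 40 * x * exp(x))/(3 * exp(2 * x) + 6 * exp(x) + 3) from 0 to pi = -5*pi^2*(-5*pi^2 - 5*pi + 4)*exp(pi)/(3*(1 + exp(pi)))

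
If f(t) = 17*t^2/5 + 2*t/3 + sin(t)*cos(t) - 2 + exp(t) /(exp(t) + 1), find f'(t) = (102*t*exp(2*t) + 204*t*exp(t) + 102*t - 30*exp(2*t)*sin(t)^2 + 25*exp(2*t) - 60*exp(t)*sin(t)^2 + 65*exp(t) - 30*sin(t)^2 + 25)/(15*exp(2*t) + 30*exp(t) + 15)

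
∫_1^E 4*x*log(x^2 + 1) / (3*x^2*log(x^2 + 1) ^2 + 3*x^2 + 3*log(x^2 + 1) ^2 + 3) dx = -log(log(2)^2 + 1)/3 + log(1 + log(1 + exp(2))^2)/3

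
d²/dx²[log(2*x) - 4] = -1/x^2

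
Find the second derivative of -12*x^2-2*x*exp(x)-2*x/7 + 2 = -2*x*exp(x) - 4*exp(x) - 24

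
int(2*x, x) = x^2 + C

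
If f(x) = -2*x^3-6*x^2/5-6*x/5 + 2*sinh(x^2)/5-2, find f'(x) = -6*x^2 + 4*x*cosh(x^2)/5 - 12*x/5 - 6/5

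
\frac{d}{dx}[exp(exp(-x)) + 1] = -exp(-x + exp(-x))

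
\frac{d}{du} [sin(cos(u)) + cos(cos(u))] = -sqrt(2)*sin(u)*cos(cos(u) + pi/4)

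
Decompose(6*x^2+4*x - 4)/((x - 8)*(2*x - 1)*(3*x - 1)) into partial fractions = -18/(23*(3*x - 1)) + 2/(15*(2*x - 1)) + 412/(345*(x - 8))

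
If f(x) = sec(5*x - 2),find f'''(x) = 750*tan(5*x - 2)^3*sec(5*x - 2) + 625*tan(5*x - 2)*sec(5*x - 2)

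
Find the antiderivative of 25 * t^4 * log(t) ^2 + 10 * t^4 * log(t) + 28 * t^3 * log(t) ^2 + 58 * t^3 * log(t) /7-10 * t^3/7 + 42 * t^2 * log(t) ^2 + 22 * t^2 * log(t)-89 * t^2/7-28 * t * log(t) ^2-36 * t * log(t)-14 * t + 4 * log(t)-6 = -(-7*t^2*log(t)^2 + 2*t*log(t) + 5)*(5*t^3 + 7*t^2 + 14*t - 14)/7 + C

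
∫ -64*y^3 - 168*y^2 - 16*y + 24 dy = -16*y^4 - 56*y^3 - 8*y^2 + 24*y + C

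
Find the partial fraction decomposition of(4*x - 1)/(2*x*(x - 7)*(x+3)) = -13/(60*(x + 3)) + 27/(140*(x - 7)) + 1/(42*x)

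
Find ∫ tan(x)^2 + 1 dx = tan(x) + C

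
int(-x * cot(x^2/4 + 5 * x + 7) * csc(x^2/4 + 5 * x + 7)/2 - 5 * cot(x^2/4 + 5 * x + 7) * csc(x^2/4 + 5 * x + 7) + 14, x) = 14*x + csc(x^2/4 + 5*x + 7) + C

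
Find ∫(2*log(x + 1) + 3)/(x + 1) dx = (log(x + 1) + 3)*log(x + 1) + C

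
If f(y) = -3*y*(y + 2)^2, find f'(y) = -9*y^2 - 24*y - 12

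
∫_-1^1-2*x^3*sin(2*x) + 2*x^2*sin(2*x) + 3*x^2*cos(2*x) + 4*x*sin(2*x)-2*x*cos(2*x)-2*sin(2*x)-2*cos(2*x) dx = -2*cos(2)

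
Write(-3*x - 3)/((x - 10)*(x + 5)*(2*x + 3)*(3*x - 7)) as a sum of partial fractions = 135/(5819*(3*x - 7)) + 12/(3703*(2*x + 3)) - 2/(385*(x + 5)) - 11/(2645*(x - 10))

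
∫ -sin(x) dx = cos(x) + C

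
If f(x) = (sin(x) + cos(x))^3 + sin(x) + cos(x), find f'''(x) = -sqrt(2)*(27*sin(3*x + pi/4) + 5*cos(x + pi/4))/2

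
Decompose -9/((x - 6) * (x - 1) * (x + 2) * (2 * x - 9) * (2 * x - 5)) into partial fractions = -2/(21*(2*x - 5)) + 6/(91*(2*x - 9)) - 1/(312*(x + 2)) + 1/(35*(x - 1)) - 3/(280*(x - 6))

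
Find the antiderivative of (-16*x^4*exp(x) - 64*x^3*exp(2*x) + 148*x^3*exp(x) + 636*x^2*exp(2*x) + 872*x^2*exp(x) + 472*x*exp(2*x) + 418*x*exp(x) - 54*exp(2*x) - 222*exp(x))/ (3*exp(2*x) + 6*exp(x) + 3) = 2*(-8*x^4 + 106*x^3 + 118*x^2 - 27*x - 84)*exp(x)/(3*(exp(x) + 1)) + C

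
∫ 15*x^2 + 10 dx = 5*x^3 + 10*x + C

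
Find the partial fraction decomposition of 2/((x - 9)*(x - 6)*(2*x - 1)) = 8/(187*(2*x - 1)) - 2/(33*(x - 6)) + 2/(51*(x - 9))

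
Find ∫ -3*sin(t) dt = 3*cos(t) + C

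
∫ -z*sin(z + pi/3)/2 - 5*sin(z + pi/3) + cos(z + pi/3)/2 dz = (z/2 + 5)*cos(z + pi/3) + C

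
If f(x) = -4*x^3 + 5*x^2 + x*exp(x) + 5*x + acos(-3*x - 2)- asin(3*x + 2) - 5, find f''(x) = x*exp(x) - 24*x + 2*exp(x) + 10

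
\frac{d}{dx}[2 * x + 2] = 2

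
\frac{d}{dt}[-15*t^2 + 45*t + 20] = 45 - 30*t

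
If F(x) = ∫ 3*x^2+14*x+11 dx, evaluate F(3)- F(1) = 104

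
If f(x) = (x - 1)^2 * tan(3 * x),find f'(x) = 3*x^2/cos(3*x)^2 + 2*x*tan(3*x) - 6*x/cos(3*x)^2 - 2*tan(3*x) + 3/cos(3*x)^2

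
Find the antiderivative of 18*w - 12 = 9*w^2 - 12*w + C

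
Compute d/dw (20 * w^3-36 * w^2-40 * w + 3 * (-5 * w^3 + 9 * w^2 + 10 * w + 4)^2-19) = 450*w^5 - 1350*w^4 - 228*w^3 + 1320*w^2 + 960*w + 200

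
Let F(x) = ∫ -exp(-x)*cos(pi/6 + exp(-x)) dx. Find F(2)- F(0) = -sin(pi/6 + 1) + sin(exp(-2) + pi/6)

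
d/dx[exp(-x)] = -exp(-x)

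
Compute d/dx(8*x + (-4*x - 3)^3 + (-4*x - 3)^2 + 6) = -192*x^2 - 256*x - 76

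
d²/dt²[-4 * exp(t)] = -4*exp(t)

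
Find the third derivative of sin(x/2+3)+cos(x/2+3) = -sqrt(2)*cos(x/2 + pi/4 + 3)/8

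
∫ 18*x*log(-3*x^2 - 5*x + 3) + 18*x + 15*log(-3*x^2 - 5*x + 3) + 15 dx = 3*(3*x^2 + 5*x - 3)*log(-3*x^2 - 5*x + 3) + C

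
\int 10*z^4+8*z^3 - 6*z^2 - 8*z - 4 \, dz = 2*z^5 + 2*z^4 - 2*z^3 - 4*z^2 - 4*z + C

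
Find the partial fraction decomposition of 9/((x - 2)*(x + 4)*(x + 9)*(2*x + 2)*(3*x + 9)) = 1/(1760*(x + 9)) - 1/(60*(x + 4)) + 1/(40*(x + 3)) - 1/(96*(x + 1)) + 1/(660*(x - 2))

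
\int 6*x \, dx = 3*x^2 + C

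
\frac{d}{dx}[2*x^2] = 4*x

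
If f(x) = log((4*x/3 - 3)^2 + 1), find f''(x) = (-128*x^2 + 576*x - 576)/(64*x^4 - 576*x^3 + 2016*x^2 - 3240*x + 2025)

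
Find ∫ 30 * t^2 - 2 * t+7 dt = 10*t^3 - t^2 + 7*t + C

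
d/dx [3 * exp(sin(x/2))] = 3*exp(sin(x/2))*cos(x/2)/2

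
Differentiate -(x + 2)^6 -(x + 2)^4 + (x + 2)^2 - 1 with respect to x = -6*x^5 - 60*x^4 - 244*x^3 - 504*x^2 - 526*x - 220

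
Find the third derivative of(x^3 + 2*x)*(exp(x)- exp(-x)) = (x^3*exp(2*x) + x^3 + 9*x^2*exp(2*x) - 9*x^2 + 20*x*exp(2*x) + 20*x + 12*exp(2*x) - 12)*exp(-x)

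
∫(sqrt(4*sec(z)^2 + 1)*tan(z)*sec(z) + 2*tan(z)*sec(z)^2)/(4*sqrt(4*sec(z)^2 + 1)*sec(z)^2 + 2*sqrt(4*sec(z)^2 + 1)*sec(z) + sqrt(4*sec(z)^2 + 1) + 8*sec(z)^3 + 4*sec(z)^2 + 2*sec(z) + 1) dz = (sqrt(4*sec(z)^2 + 1) + 2*sec(z))/(sqrt(4*sec(z)^2 + 1) + 2*sec(z) + 1) + C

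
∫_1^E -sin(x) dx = cos(E) - cos(1)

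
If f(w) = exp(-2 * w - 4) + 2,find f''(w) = 4*exp(-2*w - 4)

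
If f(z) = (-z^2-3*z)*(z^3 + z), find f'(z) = -5*z^4 - 12*z^3 - 3*z^2 - 6*z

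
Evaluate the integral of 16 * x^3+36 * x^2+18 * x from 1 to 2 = 171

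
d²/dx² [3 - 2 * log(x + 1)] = 2/(x^2 + 2*x + 1)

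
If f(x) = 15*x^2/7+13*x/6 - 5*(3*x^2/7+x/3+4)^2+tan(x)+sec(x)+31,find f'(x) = -180*x^3/49 - 30*x^2/7 - 280*x/9 + tan(x)^2 + tan(x)*sec(x) - 61/6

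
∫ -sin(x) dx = cos(x) + C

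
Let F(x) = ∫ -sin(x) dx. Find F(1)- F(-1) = 0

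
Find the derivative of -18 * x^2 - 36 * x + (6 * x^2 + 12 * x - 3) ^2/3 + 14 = 48*x^3 + 144*x^2 + 36*x - 60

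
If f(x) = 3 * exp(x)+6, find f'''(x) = 3*exp(x)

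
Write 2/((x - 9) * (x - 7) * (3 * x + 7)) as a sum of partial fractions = 9/(476*(3*x + 7)) - 1/(28*(x - 7)) + 1/(34*(x - 9))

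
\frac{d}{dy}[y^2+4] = 2*y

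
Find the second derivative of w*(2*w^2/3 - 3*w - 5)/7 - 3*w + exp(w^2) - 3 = 4*w^2*exp(w^2) + 4*w/7 + 2*exp(w^2) - 6/7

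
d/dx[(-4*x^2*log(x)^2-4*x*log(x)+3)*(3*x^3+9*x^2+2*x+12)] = -60*x^4*log(x)^2 - 24*x^4*log(x) - 144*x^3*log(x)^2 - 120*x^3*log(x) - 12*x^3 - 24*x^2*log(x)^2 - 124*x^2*log(x) - 9*x^2 - 96*x*log(x)^2 - 112*x*log(x) + 46*x - 48*log(x) - 42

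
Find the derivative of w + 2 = 1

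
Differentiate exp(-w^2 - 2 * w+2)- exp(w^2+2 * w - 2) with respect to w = (-2*w*exp(2*w^2 + 4*w - 4) - 2*w - 2*exp(2*w^2 + 4*w - 4) - 2)*exp(-w^2 - 2*w + 2)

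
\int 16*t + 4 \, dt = 8*t^2 + 4*t + C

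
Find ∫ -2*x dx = -x^2 + C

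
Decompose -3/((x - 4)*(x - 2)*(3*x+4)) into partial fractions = -27/(160*(3*x + 4)) + 3/(20*(x - 2)) - 3/(32*(x - 4))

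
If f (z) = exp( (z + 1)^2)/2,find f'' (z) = 2*z^2*exp(z^2 + 2*z + 1) + 4*z*exp(z^2 + 2*z + 1) + 3*exp(z^2 + 2*z + 1)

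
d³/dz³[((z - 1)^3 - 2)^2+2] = 120*z^3 - 360*z^2 + 360*z - 144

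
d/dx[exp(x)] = exp(x)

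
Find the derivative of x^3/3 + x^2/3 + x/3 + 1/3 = x^2 + 2*x/3 + 1/3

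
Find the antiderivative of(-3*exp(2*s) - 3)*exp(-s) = -6*sinh(s) + C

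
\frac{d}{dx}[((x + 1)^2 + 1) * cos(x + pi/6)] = -x^2*sin(x + pi/6) + 2*sqrt(2)*x*cos(x + 5*pi/12) + 2*sqrt(2)*cos(x + 5*pi/12)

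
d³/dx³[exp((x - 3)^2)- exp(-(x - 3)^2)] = (8*x^3*exp(2*x^2 - 12*x + 18) + 8*x^3 - 72*x^2*exp(2*x^2 - 12*x + 18) - 72*x^2 + 228*x*exp(2*x^2 - 12*x + 18) + 204*x - 252*exp(2*x^2 - 12*x + 18) - 180)*exp(-x^2 + 6*x - 9)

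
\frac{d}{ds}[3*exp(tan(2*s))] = 6*exp(tan(2*s))/cos(2*s)^2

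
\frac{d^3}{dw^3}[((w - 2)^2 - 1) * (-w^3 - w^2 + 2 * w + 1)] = -60*w^2 + 72*w + 18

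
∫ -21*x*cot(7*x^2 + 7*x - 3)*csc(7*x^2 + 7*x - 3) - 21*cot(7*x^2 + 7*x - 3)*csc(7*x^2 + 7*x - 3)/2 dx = 3/(2*sin(7*x^2 + 7*x - 3)) + C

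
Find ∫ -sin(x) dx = cos(x) + C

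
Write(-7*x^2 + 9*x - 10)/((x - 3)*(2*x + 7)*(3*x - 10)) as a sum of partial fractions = -520/(41*(3*x - 10)) - 509/(533*(2*x + 7)) + 46/(13*(x - 3))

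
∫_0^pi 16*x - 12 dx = -12*pi + 8*pi^2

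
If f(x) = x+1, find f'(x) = 1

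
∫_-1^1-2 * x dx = 0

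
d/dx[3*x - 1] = 3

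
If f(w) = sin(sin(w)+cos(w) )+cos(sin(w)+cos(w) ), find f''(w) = 2*sqrt(2)*sin(w)*sin(sqrt(2)*sin(w + pi/4) + pi/4)*cos(w) - 2*sin(w + pi/4)*cos(sqrt(2)*sin(w + pi/4) + pi/4) - sqrt(2)*sin(sqrt(2)*sin(w + pi/4) + pi/4)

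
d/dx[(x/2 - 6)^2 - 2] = x/2 - 6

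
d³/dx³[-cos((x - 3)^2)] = -8*x^3*sin(x^2 - 6*x + 9) + 72*x^2*sin(x^2 - 6*x + 9) - 216*x*sin(x^2 - 6*x + 9) + 12*x*cos(x^2 - 6*x + 9) + 216*sin(x^2 - 6*x + 9) - 36*cos(x^2 - 6*x + 9)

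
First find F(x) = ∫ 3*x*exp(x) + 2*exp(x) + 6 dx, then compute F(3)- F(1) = -2*E + 12 + 8*exp(3)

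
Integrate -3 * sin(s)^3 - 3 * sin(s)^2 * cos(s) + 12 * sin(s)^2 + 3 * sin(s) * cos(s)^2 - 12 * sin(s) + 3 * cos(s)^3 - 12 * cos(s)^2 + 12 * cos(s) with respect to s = (sqrt(2)*sin(s + pi/4) - 2)^3 + C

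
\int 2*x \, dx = x^2 + C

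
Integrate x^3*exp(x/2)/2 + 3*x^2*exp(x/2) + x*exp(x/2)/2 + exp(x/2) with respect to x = x*(x^2 + 1)*exp(x/2) + C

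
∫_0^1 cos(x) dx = sin(1)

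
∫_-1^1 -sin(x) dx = 0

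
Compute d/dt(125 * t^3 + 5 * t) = 375*t^2 + 5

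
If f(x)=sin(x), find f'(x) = cos(x)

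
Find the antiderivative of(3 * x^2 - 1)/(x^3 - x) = log(3*x^3 - 3*x) + C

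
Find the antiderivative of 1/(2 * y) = log(-4*y)/2 + C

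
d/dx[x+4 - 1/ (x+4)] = (x^2 + 8*x + 17)/(x^2 + 8*x + 16)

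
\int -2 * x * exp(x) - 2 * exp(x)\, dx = -2*x*exp(x) + C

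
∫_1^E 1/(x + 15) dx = -log(16/3) + log(E/3 + 5)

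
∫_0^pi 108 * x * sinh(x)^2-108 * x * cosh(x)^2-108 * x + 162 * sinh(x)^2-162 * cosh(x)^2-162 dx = -12*(4 + 3*pi)^2 - 36*pi + 192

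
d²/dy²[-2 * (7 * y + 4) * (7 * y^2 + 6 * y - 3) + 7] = -588*y - 280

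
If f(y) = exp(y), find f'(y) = exp(y)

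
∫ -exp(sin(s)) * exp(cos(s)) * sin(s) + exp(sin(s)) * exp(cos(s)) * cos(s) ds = exp(sqrt(2)*sin(s + pi/4)) + C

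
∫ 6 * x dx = 3*x^2 + C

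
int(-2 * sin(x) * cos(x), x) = cos(x)^2 + C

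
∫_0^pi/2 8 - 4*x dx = 8 - 2*(-2 + pi/2)^2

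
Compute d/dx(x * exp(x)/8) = x*exp(x)/8 + exp(x)/8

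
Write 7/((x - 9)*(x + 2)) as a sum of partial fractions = -7/(11*(x + 2)) + 7/(11*(x - 9))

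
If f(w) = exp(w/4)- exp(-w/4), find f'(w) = (exp(w/2) + 1)*exp(-w/4)/4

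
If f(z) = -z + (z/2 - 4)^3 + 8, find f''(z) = 3*z/4 - 6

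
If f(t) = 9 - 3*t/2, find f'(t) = -3/2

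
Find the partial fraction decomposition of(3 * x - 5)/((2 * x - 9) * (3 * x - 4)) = 3/(19*(3*x - 4)) + 17/(19*(2*x - 9))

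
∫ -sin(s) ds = cos(s) + C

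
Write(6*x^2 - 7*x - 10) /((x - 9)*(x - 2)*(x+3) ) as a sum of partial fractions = 13/(12*(x + 3)) + 59/(12*(x - 9))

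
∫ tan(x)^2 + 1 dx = tan(x) + C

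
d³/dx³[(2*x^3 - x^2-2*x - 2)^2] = 480*x^3 - 240*x^2 - 168*x - 24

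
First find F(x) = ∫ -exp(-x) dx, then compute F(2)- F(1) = -exp(-1) + exp(-2)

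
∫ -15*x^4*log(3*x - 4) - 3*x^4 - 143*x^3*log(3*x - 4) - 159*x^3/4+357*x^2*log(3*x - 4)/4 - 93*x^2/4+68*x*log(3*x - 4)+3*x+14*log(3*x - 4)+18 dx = -(3*x - 4)*(x^2 + 12*x - 8)*(4*x^2 + 5*x + 3)*log(3*x - 4)/4 + C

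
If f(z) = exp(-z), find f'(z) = -exp(-z)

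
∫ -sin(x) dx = cos(x) + C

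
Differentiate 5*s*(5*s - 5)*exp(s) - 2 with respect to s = 25*s^2*exp(s) + 25*s*exp(s) - 25*exp(s)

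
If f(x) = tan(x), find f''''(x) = 24*tan(x)^5 + 40*tan(x)^3 + 16*tan(x)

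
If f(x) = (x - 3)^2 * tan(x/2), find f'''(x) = 3*x^2*tan(x/2)^4/4 + x^2*tan(x/2)^2 + x^2/4 - 9*x*tan(x/2)^4/2 + 3*x*tan(x/2)^3 - 6*x*tan(x/2)^2 + 3*x*tan(x/2) - 3*x/2 + 27*tan(x/2)^4/4 - 9*tan(x/2)^3 + 12*tan(x/2)^2 - 9*tan(x/2) + 21/4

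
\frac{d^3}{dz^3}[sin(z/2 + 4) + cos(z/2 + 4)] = -sqrt(2)*cos(z/2 + pi/4 + 4)/8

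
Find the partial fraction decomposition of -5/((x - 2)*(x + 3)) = 1/(x + 3) - 1/(x - 2)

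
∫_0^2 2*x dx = 4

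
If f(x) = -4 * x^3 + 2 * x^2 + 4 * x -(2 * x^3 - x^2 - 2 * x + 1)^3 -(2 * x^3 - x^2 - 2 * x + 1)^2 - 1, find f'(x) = -72*x^8 + 96*x^7 + 126*x^6 - 234*x^5 - 10*x^4 + 160*x^3 - 66*x^2 - 18*x + 14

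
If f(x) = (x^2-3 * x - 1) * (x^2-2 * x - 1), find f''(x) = 12*x^2 - 30*x + 8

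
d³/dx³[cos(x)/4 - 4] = sin(x)/4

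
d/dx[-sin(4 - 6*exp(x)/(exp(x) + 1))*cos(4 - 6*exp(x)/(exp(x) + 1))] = 6*exp(x)*cos(4*(exp(x) - 2)/(exp(x) + 1))/(exp(2*x) + 2*exp(x) + 1)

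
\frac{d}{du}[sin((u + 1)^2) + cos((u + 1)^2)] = -2*u*sin(u^2 + 2*u + 1) + 2*u*cos(u^2 + 2*u + 1) - 2*sin(u^2 + 2*u + 1) + 2*cos(u^2 + 2*u + 1)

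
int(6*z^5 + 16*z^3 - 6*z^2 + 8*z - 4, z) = z^6 + 4*z^4 - 2*z^3 + 4*z^2 - 4*z + C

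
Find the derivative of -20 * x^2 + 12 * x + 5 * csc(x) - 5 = -40*x - 5*cot(x)*csc(x) + 12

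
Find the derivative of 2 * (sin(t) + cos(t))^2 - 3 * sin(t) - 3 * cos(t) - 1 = 4*cos(2*t) - 3*sqrt(2)*cos(t + pi/4)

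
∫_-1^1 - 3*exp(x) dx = -3*E + 3*exp(-1)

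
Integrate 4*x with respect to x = 2*x^2 + C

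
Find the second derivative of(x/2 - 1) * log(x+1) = (x + 4)/(2*x^2 + 4*x + 2)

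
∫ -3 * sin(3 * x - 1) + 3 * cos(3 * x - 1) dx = sqrt(2)*cos(-3*x + pi/4 + 1) + C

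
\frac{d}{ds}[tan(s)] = cos(s)^(-2)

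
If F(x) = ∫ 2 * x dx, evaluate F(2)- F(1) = 3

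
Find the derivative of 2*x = 2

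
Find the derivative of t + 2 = 1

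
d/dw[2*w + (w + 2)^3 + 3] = 3*w^2 + 12*w + 14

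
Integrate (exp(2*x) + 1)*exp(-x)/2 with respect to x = sinh(x) + C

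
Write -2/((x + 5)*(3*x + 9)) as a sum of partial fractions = 1/(3*(x + 5)) - 1/(3*(x + 3))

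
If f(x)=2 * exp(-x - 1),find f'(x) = -2*exp(-x - 1)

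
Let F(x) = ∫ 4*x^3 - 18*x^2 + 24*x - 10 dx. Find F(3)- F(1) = 0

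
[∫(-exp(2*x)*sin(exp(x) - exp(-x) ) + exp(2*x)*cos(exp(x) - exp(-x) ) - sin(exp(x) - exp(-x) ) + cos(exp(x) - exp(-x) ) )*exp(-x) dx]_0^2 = -1 + cos(-exp(2) + exp(-2)) - sin(-exp(2) + exp(-2))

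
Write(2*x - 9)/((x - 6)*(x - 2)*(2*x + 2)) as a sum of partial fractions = -11/(42*(x + 1)) + 5/(24*(x - 2)) + 3/(56*(x - 6))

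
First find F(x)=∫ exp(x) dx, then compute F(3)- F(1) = -E + exp(3)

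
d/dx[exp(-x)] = -exp(-x)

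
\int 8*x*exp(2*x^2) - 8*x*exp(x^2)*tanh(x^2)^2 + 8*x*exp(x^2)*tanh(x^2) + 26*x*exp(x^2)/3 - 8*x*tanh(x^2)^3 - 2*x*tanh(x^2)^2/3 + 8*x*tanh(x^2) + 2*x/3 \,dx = 2*(exp(x^2) + tanh(x^2))^2 + exp(x^2)/3 + tanh(x^2)/3 + C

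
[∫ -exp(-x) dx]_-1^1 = -E + exp(-1)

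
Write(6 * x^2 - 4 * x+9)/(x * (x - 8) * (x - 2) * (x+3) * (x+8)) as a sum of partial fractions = 17/(256*(x + 8)) - 1/(11*(x + 3)) - 1/(24*(x - 2)) + 361/(8448*(x - 8)) + 3/(128*x)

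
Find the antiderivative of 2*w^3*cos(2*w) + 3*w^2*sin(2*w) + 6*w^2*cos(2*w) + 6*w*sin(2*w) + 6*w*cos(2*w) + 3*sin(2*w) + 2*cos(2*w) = (w + 1)^3*sin(2*w) + C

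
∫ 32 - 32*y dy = -16*y^2 + 32*y + C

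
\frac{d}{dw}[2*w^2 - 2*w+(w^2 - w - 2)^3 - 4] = 6*w^5 - 15*w^4 - 12*w^3 + 33*w^2 + 16*w - 14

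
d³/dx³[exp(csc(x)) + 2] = (1 + 3/sin(x) - 6/sin(x)^2 - 6/sin(x)^3 - cos(x)^2/sin(x)^4)*exp(1/sin(x))*cos(x)/sin(x)^2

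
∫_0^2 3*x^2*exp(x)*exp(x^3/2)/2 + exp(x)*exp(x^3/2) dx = -1 + exp(6)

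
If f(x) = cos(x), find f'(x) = -sin(x)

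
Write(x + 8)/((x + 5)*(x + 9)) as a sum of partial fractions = 1/(4*(x + 9)) + 3/(4*(x + 5))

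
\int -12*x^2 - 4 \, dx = -4*x^3 - 4*x + C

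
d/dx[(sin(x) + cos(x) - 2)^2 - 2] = 2*cos(2*x) - 4*sqrt(2)*cos(x + pi/4)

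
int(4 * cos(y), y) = 4*sin(y) + C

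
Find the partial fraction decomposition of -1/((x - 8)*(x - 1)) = 1/(7*(x - 1)) - 1/(7*(x - 8))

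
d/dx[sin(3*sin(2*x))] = 6*cos(2*x)*cos(3*sin(2*x))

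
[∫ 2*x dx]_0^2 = 4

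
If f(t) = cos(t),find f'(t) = -sin(t)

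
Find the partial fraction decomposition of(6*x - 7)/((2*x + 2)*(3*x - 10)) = 3/(2*(3*x - 10)) + 1/(2*(x + 1))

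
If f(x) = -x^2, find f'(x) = -2*x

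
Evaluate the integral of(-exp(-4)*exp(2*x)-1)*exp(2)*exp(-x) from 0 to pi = -exp(2) - exp(-2 + pi) + exp(-2) + exp(2 - pi)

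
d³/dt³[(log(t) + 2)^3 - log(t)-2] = (6*log(t)^2 + 6*log(t) - 8)/t^3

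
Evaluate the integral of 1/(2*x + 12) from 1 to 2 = -log(7)/2 + 3*log(2)/2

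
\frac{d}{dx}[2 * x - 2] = 2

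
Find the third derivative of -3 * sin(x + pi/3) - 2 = 3*cos(x + pi/3)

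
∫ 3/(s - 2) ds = 3*log(s - 2) + C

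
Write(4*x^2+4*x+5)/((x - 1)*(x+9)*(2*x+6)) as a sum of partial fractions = 293/(120*(x + 9)) - 29/(48*(x + 3)) + 13/(80*(x - 1))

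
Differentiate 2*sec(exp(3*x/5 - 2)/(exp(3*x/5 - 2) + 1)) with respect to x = 6*exp(3*x/5 - 2)*tan(exp(3*x/5)/(exp(3*x/5) + exp(2)))*sec(exp(3*x/5)/(exp(3*x/5) + exp(2)))/(5*exp(-4)*exp(6*x/5) + 10*exp(-2)*exp(3*x/5) + 5)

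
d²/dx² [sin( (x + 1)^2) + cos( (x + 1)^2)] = -4*x^2*sin(x^2 + 2*x + 1) - 4*x^2*cos(x^2 + 2*x + 1) - 8*x*sin(x^2 + 2*x + 1) - 8*x*cos(x^2 + 2*x + 1) - 6*sin(x^2 + 2*x + 1) - 2*cos(x^2 + 2*x + 1)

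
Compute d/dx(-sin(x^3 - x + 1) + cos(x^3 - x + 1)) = -3*x^2*sin(x^3 - x + 1) - 3*x^2*cos(x^3 - x + 1) + sin(x^3 - x + 1) + cos(x^3 - x + 1)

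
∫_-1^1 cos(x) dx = 2*sin(1)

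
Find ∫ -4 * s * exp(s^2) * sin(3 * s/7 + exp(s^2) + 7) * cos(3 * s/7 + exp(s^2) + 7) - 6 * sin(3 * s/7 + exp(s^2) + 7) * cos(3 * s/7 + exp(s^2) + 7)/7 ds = cos(3*s/7 + exp(s^2) + 7)^2 + C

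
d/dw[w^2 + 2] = 2*w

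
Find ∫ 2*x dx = x^2 + C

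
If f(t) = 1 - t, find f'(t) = -1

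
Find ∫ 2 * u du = u^2 + C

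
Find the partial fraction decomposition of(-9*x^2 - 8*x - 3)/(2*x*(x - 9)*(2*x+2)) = -1/(10*(x + 1)) - 67/(30*(x - 9)) + 1/(12*x)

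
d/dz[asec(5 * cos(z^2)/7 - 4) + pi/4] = -14*sqrt(5)*z*sin(z^2)/(sqrt((-5*sin(z^2)^2 - 56*cos(z^2) + 152)/(-25*sin(z^2)^2 - 280*cos(z^2) + 809))*(5*cos(z^2) - 28)^2)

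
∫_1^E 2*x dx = -1 + exp(2)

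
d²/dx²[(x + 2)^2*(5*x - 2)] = 30*x + 36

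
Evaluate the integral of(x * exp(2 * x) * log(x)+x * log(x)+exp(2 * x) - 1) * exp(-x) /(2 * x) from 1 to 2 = (-exp(-2) + exp(2))*log(2)/2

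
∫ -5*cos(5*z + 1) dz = -sin(5*z + 1) + C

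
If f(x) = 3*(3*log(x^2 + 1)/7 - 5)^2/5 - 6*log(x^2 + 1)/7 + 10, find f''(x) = (-108*x^2*log(x^2 + 1) + 1896*x^2 + 108*log(x^2 + 1) - 1680)/(245*x^4 + 490*x^2 + 245)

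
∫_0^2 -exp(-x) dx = -1 + exp(-2)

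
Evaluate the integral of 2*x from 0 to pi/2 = pi^2/4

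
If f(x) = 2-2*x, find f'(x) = -2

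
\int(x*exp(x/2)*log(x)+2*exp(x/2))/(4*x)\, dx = exp(x/2)*log(x)/2 + C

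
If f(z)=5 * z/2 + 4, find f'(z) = 5/2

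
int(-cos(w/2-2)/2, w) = -sin(w/2 - 2) + C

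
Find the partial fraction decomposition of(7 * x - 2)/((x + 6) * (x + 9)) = 65/(3*(x + 9)) - 44/(3*(x + 6))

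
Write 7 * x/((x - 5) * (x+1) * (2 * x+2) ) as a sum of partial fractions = -35/(72*(x + 1)) + 7/(12*(x + 1)^2) + 35/(72*(x - 5))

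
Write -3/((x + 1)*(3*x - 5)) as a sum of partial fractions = -9/(8*(3*x - 5)) + 3/(8*(x + 1))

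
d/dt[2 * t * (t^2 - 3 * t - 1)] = 6*t^2 - 12*t - 2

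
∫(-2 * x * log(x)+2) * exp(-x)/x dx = 2*exp(-x)*log(x) + C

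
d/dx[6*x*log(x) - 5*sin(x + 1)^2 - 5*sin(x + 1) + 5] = 6*log(x) - 5*sin(2*x + 2) - 5*cos(x + 1) + 6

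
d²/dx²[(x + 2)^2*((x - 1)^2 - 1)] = 12*x^2 + 12*x - 8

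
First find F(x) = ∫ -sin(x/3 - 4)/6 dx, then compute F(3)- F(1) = cos(3)/2 - cos(11/3)/2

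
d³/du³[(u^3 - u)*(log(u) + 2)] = (6*u^2*log(u) + 23*u^2 + 1)/u^2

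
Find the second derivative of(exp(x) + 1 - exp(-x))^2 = (4*exp(4*x) + 2*exp(3*x) - 2*exp(x) + 4)*exp(-2*x)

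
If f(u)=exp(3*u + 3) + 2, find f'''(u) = 27*exp(3*u + 3)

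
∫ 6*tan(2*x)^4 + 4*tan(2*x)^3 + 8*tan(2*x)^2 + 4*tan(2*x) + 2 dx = (tan(2*x) + cos(2*x)^(-2))*tan(2*x) + C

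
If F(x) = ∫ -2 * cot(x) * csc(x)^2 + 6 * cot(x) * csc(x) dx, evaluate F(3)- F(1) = -(-3 + csc(1))^2 + (-3 + csc(3))^2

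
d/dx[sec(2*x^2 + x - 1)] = 4*x*tan(2*x^2 + x - 1)*sec(2*x^2 + x - 1) + tan(2*x^2 + x - 1)*sec(2*x^2 + x - 1)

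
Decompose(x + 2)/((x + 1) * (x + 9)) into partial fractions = 7/(8*(x + 9)) + 1/(8*(x + 1))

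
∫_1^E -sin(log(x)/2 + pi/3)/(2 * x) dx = -1/2 + cos(1/2 + pi/3)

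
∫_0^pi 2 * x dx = pi^2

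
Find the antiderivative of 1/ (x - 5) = log(15 - 3*x) + C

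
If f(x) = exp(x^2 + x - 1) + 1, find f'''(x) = 8*x^3*exp(x^2 + x - 1) + 12*x^2*exp(x^2 + x - 1) + 18*x*exp(x^2 + x - 1) + 7*exp(x^2 + x - 1)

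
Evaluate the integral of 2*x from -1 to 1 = 0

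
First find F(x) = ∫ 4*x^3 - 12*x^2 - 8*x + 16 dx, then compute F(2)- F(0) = 0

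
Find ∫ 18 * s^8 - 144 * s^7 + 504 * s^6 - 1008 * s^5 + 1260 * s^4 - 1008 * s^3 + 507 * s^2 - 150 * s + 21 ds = 2*s^9 - 18*s^8 + 72*s^7 - 168*s^6 + 252*s^5 - 252*s^4 + 169*s^3 - 75*s^2 + 21*s + C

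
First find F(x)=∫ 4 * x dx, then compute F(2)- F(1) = 6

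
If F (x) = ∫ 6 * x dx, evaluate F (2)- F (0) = 12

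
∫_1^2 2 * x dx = 3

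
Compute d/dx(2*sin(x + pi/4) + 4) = 2*cos(x + pi/4)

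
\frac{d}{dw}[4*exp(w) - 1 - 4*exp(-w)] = (4*exp(2*w) + 4)*exp(-w)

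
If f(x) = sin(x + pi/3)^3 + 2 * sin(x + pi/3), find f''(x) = (18*sin(x)^2 - 18*sqrt(3)*sin(x)*cos(x) - 11)*sin(x + pi/3)/4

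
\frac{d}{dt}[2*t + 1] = 2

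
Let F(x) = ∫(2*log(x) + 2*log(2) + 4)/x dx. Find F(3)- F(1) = -(log(2) + 2)^2 + (log(6) + 2)^2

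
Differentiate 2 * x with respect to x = 2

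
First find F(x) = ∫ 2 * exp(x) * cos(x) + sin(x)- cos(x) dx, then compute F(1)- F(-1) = -(-1 + exp(-1))*(-sin(1) + cos(1)) + (-1 + E)*(cos(1) + sin(1))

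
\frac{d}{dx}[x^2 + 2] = 2*x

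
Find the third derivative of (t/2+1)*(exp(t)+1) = t*exp(t)/2 + 5*exp(t)/2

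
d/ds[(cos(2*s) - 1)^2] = 16*sin(s)^3*cos(s)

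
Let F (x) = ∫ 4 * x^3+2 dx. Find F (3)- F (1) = 84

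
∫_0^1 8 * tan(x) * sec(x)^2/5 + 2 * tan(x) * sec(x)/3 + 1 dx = -7/15 + 2*sec(1)/3 + 4*sec(1)^2/5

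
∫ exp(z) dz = exp(z) + C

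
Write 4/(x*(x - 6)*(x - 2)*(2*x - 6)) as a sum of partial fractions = 1/(4*(x - 2)) - 2/(9*(x - 3)) + 1/(36*(x - 6)) - 1/(18*x)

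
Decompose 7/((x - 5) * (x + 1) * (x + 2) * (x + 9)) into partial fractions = -1/(112*(x + 9)) + 1/(7*(x + 2)) - 7/(48*(x + 1)) + 1/(84*(x - 5))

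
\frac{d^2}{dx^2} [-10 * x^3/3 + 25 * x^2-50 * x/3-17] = 50 - 20*x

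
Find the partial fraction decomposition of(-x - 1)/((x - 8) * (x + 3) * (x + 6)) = 5/(42*(x + 6)) - 2/(33*(x + 3)) - 9/(154*(x - 8))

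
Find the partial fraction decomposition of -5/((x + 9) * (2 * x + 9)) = -10/(9*(2*x + 9)) + 5/(9*(x + 9))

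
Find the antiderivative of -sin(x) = cos(x) + C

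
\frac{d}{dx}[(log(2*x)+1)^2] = (2*log(x) + 2*log(2) + 2)/x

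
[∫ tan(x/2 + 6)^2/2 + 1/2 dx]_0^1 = tan(13/2) - tan(6)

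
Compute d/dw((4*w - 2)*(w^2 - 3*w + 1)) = 12*w^2 - 28*w + 10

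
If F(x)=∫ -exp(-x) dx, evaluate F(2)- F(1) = -exp(-1) + exp(-2)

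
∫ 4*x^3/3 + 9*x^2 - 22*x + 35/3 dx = x^4/3 + 3*x^3 - 11*x^2 + 35*x/3 + C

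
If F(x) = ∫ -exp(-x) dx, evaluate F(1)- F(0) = -1 + exp(-1)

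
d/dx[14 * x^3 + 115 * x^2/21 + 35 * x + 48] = 42*x^2 + 230*x/21 + 35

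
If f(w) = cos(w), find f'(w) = -sin(w)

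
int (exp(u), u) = exp(u) + C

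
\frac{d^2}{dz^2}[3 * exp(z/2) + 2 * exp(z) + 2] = 3*exp(z/2)/4 + 2*exp(z)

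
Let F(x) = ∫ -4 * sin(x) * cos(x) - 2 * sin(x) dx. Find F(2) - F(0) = -3 + 2*cos(2) + cos(4)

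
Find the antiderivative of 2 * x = x^2 + C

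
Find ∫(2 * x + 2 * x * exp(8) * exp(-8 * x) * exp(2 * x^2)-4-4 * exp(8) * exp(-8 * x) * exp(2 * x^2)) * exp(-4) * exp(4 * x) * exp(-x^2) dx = 2*sinh((x - 2)^2) + C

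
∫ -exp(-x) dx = exp(-x) + C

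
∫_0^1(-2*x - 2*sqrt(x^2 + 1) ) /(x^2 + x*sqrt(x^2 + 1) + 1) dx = -2*log(1 + sqrt(2))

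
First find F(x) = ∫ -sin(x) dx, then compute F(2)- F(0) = -1 + cos(2)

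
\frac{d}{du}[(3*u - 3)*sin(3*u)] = 9*u*cos(3*u) + 3*sin(3*u) - 9*cos(3*u)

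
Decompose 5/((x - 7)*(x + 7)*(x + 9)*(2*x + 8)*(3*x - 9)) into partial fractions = 1/(2304*(x + 9)) - 1/(1008*(x + 7)) + 1/(1386*(x + 4)) - 1/(4032*(x - 3)) + 5/(59136*(x - 7))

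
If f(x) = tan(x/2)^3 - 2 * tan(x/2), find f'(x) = 3*tan(x/2)^4/2 + tan(x/2)^2/2 - 1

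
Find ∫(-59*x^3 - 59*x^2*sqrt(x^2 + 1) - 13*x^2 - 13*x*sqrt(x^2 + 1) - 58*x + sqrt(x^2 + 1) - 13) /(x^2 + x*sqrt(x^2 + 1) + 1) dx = -59*x^2/2 - 13*x + log(x + sqrt(x^2 + 1)) + C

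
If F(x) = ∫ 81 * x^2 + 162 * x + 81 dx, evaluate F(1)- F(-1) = 216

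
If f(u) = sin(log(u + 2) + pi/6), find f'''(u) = (3*sin(log(u + 2) + pi/6) + cos(log(u + 2) + pi/6))/(u^3 + 6*u^2 + 12*u + 8)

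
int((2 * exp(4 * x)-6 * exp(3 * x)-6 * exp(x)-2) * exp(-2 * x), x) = ((exp(x) - 3)*exp(x) - 1)^2*exp(-2*x) + C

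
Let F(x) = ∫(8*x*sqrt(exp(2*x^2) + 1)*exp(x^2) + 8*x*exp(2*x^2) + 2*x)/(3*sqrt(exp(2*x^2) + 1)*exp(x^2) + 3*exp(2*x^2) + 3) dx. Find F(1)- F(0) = -log(1 + sqrt(2)) + 1/3 + log(E + sqrt(1 + exp(2)))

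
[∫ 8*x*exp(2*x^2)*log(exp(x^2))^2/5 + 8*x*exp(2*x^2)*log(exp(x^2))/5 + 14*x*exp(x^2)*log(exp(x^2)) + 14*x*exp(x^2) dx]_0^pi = 7*pi^2*exp(pi^2) + 2*pi^4*exp(2*pi^2)/5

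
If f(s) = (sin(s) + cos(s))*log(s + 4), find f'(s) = sqrt(2)*(s*log(s + 4)*cos(s + pi/4) + 4*log(s + 4)*cos(s + pi/4) + sin(s + pi/4))/(s + 4)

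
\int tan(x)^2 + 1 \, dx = tan(x) + C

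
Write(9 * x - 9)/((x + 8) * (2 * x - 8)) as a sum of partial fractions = 27/(8*(x + 8)) + 9/(8*(x - 4))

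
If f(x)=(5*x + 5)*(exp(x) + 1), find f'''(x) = 5*x*exp(x) + 20*exp(x)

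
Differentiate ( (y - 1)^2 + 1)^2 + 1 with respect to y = 4*y^3 - 12*y^2 + 16*y - 8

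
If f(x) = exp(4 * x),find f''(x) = 16*exp(4*x)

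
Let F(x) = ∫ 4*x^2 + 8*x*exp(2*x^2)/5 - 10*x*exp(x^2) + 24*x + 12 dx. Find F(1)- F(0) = -5*E + 2*exp(2)/5 + 449/15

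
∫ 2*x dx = x^2 + C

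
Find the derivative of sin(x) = cos(x)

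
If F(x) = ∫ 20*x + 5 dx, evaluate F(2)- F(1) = 35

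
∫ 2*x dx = x^2 + C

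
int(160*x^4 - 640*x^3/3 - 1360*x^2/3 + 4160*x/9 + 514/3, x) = 32*x^5 - 160*x^4/3 - 1360*x^3/9 + 2080*x^2/9 + 514*x/3 + C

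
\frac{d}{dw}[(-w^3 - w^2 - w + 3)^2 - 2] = 6*w^5 + 10*w^4 + 12*w^3 - 12*w^2 - 10*w - 6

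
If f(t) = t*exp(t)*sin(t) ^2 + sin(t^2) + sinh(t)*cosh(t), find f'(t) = t*exp(t)*sin(t)^2 + t*exp(t)*sin(2*t) + 2*t*cos(t^2) + exp(t)*sin(t)^2 + cosh(2*t)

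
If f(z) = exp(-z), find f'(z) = -exp(-z)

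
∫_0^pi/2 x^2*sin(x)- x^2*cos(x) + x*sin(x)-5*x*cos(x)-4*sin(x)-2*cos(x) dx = -3*pi/2 - pi^2/4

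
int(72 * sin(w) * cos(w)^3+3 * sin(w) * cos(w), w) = (75/2 - 18*sin(w)^2)*sin(w)^2 + C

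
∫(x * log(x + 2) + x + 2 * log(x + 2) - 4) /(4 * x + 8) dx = (x - 4)*log(x + 2)/4 + C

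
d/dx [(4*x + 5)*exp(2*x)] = 8*x*exp(2*x) + 14*exp(2*x)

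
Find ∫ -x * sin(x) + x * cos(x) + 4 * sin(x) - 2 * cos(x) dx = sqrt(2)*(x - 3)*sin(x + pi/4) + C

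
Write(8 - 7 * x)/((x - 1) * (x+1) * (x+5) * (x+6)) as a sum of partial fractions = -10/(7*(x + 6)) + 43/(24*(x + 5)) - 3/(8*(x + 1)) + 1/(84*(x - 1))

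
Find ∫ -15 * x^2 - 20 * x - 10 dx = -5*x^3 - 10*x^2 - 10*x + C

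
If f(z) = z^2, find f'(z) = 2*z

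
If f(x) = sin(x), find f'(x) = cos(x)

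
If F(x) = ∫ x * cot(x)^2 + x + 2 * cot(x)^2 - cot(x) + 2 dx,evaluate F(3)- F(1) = 3*cot(1) - 5*cot(3)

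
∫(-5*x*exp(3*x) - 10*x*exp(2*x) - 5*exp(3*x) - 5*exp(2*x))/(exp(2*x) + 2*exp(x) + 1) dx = (-5*x*exp(2*x) + 6*exp(x) + 6)/(exp(x) + 1) + C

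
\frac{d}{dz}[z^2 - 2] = 2*z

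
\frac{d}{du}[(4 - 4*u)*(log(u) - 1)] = (-4*u*log(u) + 4)/u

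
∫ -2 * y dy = -y^2 + C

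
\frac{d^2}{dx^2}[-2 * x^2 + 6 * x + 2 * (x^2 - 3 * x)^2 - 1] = 24*x^2 - 72*x + 32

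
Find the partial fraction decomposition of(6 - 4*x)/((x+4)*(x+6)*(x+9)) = 14/(5*(x + 9)) - 5/(x + 6) + 11/(5*(x + 4))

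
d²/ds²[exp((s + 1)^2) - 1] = 4*s^2*exp(s^2 + 2*s + 1) + 8*s*exp(s^2 + 2*s + 1) + 6*exp(s^2 + 2*s + 1)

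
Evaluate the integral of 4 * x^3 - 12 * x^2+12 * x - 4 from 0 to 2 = 0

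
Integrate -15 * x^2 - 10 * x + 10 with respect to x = -5*x^3 - 5*x^2 + 10*x + C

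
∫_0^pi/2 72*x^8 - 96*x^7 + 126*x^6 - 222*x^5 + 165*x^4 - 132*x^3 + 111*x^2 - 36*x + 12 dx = 8 + (-pi^2/4 - 2 + pi/2 + pi^3/4)^3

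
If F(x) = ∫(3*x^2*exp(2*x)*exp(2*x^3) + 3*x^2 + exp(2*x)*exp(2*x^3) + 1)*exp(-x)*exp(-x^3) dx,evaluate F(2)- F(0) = -exp(-10) + exp(10)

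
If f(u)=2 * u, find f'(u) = 2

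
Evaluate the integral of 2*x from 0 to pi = pi^2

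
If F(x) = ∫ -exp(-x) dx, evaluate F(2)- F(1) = -exp(-1) + exp(-2)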